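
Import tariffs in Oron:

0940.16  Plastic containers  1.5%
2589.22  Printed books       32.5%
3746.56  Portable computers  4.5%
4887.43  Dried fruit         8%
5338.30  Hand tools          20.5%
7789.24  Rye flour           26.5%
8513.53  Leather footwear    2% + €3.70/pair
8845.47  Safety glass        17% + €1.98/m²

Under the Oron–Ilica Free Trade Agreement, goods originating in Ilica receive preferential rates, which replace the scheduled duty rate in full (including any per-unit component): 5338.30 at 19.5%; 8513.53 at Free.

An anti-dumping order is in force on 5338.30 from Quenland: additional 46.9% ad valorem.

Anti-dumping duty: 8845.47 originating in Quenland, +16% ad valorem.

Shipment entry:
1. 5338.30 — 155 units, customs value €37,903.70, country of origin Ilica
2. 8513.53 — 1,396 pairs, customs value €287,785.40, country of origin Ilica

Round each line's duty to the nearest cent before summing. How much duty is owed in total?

Line 1 (5338.30, Ilica, 155 units, €37,903.70):
Base rate for 5338.30 is 20.5%.
Origin Ilica qualifies under the Oron–Ilica agreement and 5338.30 is covered: preferential rate 19.5% applies instead.
The additional-duty order on 5338.30 targets Quenland, not Ilica; it does not apply.
Duty = €37,903.70 × 19.5% = €7,391.22.
Line 2 (8513.53, Ilica, 1,396 pairs, €287,785.40):
Base rate for 8513.53 is 2% + €3.70/pair.
Origin Ilica qualifies under the Oron–Ilica agreement and 8513.53 is covered: preferential rate Free applies instead.
Duty = €287,785.40 × 0% = €0.00.
Total = €7,391.22 + €0.00 = €7,391.22.

€7,391.22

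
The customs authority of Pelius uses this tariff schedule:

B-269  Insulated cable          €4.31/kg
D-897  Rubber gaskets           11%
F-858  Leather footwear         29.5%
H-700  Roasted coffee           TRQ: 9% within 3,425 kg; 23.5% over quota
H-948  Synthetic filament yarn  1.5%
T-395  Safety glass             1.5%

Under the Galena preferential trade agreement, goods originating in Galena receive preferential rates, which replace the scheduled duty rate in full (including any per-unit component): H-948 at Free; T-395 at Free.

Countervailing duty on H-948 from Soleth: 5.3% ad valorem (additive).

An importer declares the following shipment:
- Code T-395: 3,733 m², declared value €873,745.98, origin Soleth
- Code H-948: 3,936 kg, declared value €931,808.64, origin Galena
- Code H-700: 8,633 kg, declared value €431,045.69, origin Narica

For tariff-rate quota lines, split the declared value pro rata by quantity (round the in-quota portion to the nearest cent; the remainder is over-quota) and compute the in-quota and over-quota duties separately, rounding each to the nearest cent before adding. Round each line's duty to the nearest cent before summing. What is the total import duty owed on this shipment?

Line 1 (T-395, Soleth, 3,733 m², €873,745.98):
Base rate for T-395 is 1.5%.
T-395 has an FTA preferential rate, but origin Soleth is not Galena; base rate stands.
Duty = €873,745.98 × 1.5% = €13,106.19.
Line 2 (H-948, Galena, 3,936 kg, €931,808.64):
Base rate for H-948 is 1.5%.
Origin Galena qualifies under the Pelius–Galena agreement and H-948 is covered: preferential rate Free applies instead.
The additional-duty order on H-948 targets Soleth, not Galena; it does not apply.
Duty = €931,808.64 × 0% = €0.00.
Line 3 (H-700, Narica, 8,633 kg, €431,045.69):
Code H-700 is under a tariff-rate quota (threshold 3,425 kg). In-quota: 3,425 kg at 9%; over-quota: 5,208 kg at 23.5%.
Pro-rata value split: in-quota = €431,045.69 × 3,425/8,633 = €171,010.25; over-quota = €431,045.69 − €171,010.25 = €260,035.44.
In-quota duty = €171,010.25 × 9% = €15,390.92. Over-quota duty = €260,035.44 × 23.5% = €61,108.33.
Line duty = €15,390.92 + €61,108.33 = €76,499.25.
Total = €13,106.19 + €0.00 + €76,499.25 = €89,605.44.

€89,605.44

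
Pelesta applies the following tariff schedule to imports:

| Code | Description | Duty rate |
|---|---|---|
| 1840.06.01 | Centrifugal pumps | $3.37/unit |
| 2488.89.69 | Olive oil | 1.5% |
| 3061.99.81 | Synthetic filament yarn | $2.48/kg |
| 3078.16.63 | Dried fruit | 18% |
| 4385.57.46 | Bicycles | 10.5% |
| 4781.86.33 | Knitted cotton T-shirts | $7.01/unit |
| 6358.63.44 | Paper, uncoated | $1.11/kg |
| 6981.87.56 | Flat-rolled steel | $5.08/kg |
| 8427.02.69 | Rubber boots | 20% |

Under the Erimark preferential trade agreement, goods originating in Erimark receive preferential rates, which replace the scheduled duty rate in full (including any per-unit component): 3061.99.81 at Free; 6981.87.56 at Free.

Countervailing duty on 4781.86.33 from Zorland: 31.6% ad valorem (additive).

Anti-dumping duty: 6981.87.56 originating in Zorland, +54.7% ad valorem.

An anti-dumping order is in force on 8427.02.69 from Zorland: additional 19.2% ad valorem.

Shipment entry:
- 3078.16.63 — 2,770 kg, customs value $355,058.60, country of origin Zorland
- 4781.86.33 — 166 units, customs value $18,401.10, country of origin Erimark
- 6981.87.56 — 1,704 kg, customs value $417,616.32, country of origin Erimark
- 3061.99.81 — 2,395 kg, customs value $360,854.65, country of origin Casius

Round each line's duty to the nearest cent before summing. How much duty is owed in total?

Line 1 (3078.16.63, Zorland, 2,770 kg, $355,058.60):
Base rate for 3078.16.63 is 18%.
Duty = $355,058.60 × 18% = $63,910.55.
Line 2 (4781.86.33, Erimark, 166 units, $18,401.10):
Base rate for 4781.86.33 is $7.01/unit.
Origin Erimark is the FTA partner but 4781.86.33 is not on the preference list; base rate stands.
The additional-duty order on 4781.86.33 targets Zorland, not Erimark; it does not apply.
Duty = 166 × $7.01 = $1,163.66.
Line 3 (6981.87.56, Erimark, 1,704 kg, $417,616.32):
Base rate for 6981.87.56 is $5.08/kg.
Origin Erimark qualifies under the Pelesta–Erimark agreement and 6981.87.56 is covered: preferential rate Free applies instead.
The additional-duty order on 6981.87.56 targets Zorland, not Erimark; it does not apply.
Duty = $417,616.32 × 0% = $0.00.
Line 4 (3061.99.81, Casius, 2,395 kg, $360,854.65):
Base rate for 3061.99.81 is $2.48/kg.
3061.99.81 has an FTA preferential rate, but origin Casius is not Erimark; base rate stands.
Duty = 2,395 × $2.48 = $5,939.60.
Total = $63,910.55 + $1,163.66 + $0.00 + $5,939.60 = $71,013.81.

$71,013.81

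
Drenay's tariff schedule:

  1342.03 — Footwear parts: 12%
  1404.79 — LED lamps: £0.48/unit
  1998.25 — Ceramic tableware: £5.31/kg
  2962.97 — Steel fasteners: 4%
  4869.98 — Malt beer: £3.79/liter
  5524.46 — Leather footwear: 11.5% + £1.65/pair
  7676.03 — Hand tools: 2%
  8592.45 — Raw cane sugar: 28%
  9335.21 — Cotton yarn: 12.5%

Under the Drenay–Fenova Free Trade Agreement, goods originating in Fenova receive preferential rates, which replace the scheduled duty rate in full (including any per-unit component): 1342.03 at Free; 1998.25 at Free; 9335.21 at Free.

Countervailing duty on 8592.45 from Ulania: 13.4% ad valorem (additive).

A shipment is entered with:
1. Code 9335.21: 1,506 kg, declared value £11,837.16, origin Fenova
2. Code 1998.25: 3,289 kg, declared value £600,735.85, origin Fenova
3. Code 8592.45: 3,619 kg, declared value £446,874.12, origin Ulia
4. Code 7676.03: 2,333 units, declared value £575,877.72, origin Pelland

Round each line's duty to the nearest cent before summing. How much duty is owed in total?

Line 1 (9335.21, Fenova, 1,506 kg, £11,837.16):
Base rate for 9335.21 is 12.5%.
Origin Fenova qualifies under the Drenay–Fenova agreement and 9335.21 is covered: preferential rate Free applies instead.
Duty = £11,837.16 × 0% = £0.00.
Line 2 (1998.25, Fenova, 3,289 kg, £600,735.85):
Base rate for 1998.25 is £5.31/kg.
Origin Fenova qualifies under the Drenay–Fenova agreement and 1998.25 is covered: preferential rate Free applies instead.
Duty = £600,735.85 × 0% = £0.00.
Line 3 (8592.45, Ulia, 3,619 kg, £446,874.12):
Base rate for 8592.45 is 28%.
The additional-duty order on 8592.45 targets Ulania, not Ulia; it does not apply.
Duty = £446,874.12 × 28% = £125,124.75.
Line 4 (7676.03, Pelland, 2,333 units, £575,877.72):
Base rate for 7676.03 is 2%.
Duty = £575,877.72 × 2% = £11,517.55.
Total = £0.00 + £0.00 + £125,124.75 + £11,517.55 = £136,642.30.

£136,642.30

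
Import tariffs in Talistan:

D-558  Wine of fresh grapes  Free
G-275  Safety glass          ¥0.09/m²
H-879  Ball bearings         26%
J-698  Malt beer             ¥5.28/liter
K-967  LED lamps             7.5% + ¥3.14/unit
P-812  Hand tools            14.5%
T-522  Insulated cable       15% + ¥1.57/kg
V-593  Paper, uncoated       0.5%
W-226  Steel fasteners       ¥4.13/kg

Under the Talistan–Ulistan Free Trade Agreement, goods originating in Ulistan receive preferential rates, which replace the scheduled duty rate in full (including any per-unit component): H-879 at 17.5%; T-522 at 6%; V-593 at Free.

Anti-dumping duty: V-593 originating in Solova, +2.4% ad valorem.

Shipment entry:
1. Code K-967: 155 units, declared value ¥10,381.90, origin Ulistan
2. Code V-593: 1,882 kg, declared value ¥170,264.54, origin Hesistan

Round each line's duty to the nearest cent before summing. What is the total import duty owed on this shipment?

Line 1 (K-967, Ulistan, 155 units, ¥10,381.90):
Base rate for K-967 is 7.5% + ¥3.14/unit.
Origin Ulistan is the FTA partner but K-967 is not on the preference list; base rate stands.
Duty = ¥10,381.90 × 7.5% + 155 × ¥3.14 = ¥1,265.34.
Line 2 (V-593, Hesistan, 1,882 kg, ¥170,264.54):
Base rate for V-593 is 0.5%.
V-593 has an FTA preferential rate, but origin Hesistan is not Ulistan; base rate stands.
The additional-duty order on V-593 targets Solova, not Hesistan; it does not apply.
Duty = ¥170,264.54 × 0.5% = ¥851.32.
Total = ¥1,265.34 + ¥851.32 = ¥2,116.66.

¥2,116.66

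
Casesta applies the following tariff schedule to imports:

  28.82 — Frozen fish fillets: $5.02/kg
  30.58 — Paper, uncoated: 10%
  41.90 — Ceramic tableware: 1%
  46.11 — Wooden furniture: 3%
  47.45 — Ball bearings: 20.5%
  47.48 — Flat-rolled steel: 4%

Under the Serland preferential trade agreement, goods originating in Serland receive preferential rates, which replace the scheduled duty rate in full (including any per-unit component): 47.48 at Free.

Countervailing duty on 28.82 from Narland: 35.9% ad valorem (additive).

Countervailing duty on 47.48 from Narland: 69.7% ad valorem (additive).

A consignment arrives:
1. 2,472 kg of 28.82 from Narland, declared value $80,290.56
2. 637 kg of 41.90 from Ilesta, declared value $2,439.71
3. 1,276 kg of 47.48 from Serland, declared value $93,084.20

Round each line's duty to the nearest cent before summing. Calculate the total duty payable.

$41,258.15

Line 1 (28.82, Narland, 2,472 kg, $80,290.56):
Base rate for 28.82 is $5.02/kg.
Additional duty on 28.82 from Narland: +35.9% ad valorem. Applied ad valorem rate = 35.9%.
Duty = $80,290.56 × 35.9% + 2,472 × $5.02 = $41,233.75.
Line 2 (41.90, Ilesta, 637 kg, $2,439.71):
Base rate for 41.90 is 1%.
Duty = $2,439.71 × 1% = $24.40.
Line 3 (47.48, Serland, 1,276 kg, $93,084.20):
Base rate for 47.48 is 4%.
Origin Serland qualifies under the Casesta–Serland agreement and 47.48 is covered: preferential rate Free applies instead.
The additional-duty order on 47.48 targets Narland, not Serland; it does not apply.
Duty = $93,084.20 × 0% = $0.00.
Total = $41,233.75 + $24.40 + $0.00 = $41,258.15.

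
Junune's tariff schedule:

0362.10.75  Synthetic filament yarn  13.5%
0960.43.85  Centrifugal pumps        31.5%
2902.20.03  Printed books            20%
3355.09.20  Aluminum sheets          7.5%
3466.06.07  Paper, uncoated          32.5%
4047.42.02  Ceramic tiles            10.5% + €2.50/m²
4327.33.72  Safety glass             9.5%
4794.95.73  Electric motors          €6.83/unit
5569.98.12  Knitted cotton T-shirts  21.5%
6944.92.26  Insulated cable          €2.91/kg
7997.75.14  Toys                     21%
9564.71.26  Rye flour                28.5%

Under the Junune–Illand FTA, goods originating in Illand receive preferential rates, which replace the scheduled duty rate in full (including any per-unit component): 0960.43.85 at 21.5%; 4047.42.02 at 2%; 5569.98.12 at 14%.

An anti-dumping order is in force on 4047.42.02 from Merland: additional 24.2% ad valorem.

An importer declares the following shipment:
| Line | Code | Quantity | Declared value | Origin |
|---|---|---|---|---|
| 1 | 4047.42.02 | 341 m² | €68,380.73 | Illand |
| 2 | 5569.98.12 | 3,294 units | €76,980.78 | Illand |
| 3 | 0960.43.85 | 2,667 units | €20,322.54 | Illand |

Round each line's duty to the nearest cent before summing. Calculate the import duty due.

€16,514.27

Line 1 (4047.42.02, Illand, 341 m², €68,380.73):
Base rate for 4047.42.02 is 10.5% + €2.50/m².
Origin Illand qualifies under the Junune–Illand agreement and 4047.42.02 is covered: preferential rate 2% applies instead.
The additional-duty order on 4047.42.02 targets Merland, not Illand; it does not apply.
Duty = €68,380.73 × 2% = €1,367.61.
Line 2 (5569.98.12, Illand, 3,294 units, €76,980.78):
Base rate for 5569.98.12 is 21.5%.
Origin Illand qualifies under the Junune–Illand agreement and 5569.98.12 is covered: preferential rate 14% applies instead.
Duty = €76,980.78 × 14% = €10,777.31.
Line 3 (0960.43.85, Illand, 2,667 units, €20,322.54):
Base rate for 0960.43.85 is 31.5%.
Origin Illand qualifies under the Junune–Illand agreement and 0960.43.85 is covered: preferential rate 21.5% applies instead.
Duty = €20,322.54 × 21.5% = €4,369.35.
Total = €1,367.61 + €10,777.31 + €4,369.35 = €16,514.27.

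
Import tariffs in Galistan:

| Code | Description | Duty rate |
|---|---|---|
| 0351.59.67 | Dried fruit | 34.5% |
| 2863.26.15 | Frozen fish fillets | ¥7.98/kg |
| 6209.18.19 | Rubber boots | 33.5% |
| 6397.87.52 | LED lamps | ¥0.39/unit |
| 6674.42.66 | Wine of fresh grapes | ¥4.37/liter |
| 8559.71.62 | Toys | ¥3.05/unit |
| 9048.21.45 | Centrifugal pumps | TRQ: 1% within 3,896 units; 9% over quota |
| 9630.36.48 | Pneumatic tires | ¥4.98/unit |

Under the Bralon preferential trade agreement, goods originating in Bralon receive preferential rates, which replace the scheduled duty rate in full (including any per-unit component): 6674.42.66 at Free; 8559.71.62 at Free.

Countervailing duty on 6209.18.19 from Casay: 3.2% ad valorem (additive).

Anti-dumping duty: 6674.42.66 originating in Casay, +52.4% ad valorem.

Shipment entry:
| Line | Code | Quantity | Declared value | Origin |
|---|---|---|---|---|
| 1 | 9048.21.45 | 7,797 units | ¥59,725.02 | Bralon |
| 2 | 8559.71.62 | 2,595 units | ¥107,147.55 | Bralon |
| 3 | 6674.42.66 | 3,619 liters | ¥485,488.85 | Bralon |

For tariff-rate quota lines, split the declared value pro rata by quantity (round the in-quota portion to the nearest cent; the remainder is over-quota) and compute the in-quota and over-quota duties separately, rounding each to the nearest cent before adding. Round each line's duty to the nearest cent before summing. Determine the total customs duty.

¥2,987.78

Line 1 (9048.21.45, Bralon, 7,797 units, ¥59,725.02):
Code 9048.21.45 is under a tariff-rate quota (threshold 3,896 units). In-quota: 3,896 units at 1%; over-quota: 3,901 units at 9%.
Pro-rata value split: in-quota = ¥59,725.02 × 3,896/7,797 = ¥29,843.36; over-quota = ¥59,725.02 − ¥29,843.36 = ¥29,881.66.
In-quota duty = ¥29,843.36 × 1% = ¥298.43. Over-quota duty = ¥29,881.66 × 9% = ¥2,689.35.
Line duty = ¥298.43 + ¥2,689.35 = ¥2,987.78.
Line 2 (8559.71.62, Bralon, 2,595 units, ¥107,147.55):
Base rate for 8559.71.62 is ¥3.05/unit.
Origin Bralon qualifies under the Galistan–Bralon agreement and 8559.71.62 is covered: preferential rate Free applies instead.
Duty = ¥107,147.55 × 0% = ¥0.00.
Line 3 (6674.42.66, Bralon, 3,619 liters, ¥485,488.85):
Base rate for 6674.42.66 is ¥4.37/liter.
Origin Bralon qualifies under the Galistan–Bralon agreement and 6674.42.66 is covered: preferential rate Free applies instead.
The additional-duty order on 6674.42.66 targets Casay, not Bralon; it does not apply.
Duty = ¥485,488.85 × 0% = ¥0.00.
Total = ¥2,987.78 + ¥0.00 + ¥0.00 = ¥2,987.78.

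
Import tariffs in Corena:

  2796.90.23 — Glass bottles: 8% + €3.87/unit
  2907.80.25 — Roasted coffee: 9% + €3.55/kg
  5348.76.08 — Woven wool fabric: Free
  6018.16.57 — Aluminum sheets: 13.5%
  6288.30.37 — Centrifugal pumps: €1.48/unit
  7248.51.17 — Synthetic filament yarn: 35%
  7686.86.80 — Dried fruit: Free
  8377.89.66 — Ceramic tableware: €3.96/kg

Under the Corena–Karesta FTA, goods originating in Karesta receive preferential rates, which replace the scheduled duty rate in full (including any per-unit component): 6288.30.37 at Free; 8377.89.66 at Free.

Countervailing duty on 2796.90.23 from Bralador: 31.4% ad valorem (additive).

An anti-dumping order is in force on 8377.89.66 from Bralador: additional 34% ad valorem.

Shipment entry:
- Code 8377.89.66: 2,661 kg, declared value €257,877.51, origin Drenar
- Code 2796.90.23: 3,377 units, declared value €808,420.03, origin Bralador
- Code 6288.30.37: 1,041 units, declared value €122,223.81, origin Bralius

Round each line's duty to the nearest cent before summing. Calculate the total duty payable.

Line 1 (8377.89.66, Drenar, 2,661 kg, €257,877.51):
Base rate for 8377.89.66 is €3.96/kg.
8377.89.66 has an FTA preferential rate, but origin Drenar is not Karesta; base rate stands.
The additional-duty order on 8377.89.66 targets Bralador, not Drenar; it does not apply.
Duty = 2,661 × €3.96 = €10,537.56.
Line 2 (2796.90.23, Bralador, 3,377 units, €808,420.03):
Base rate for 2796.90.23 is 8% + €3.87/unit.
Additional duty on 2796.90.23 from Bralador: +31.4%. Applied ad valorem rate: 8% + 31.4% = 39.4%.
Duty = €808,420.03 × 39.4% + 3,377 × €3.87 = €331,586.48.
Line 3 (6288.30.37, Bralius, 1,041 units, €122,223.81):
Base rate for 6288.30.37 is €1.48/unit.
6288.30.37 has an FTA preferential rate, but origin Bralius is not Karesta; base rate stands.
Duty = 1,041 × €1.48 = €1,540.68.
Total = €10,537.56 + €331,586.48 + €1,540.68 = €343,664.72.

€343,664.72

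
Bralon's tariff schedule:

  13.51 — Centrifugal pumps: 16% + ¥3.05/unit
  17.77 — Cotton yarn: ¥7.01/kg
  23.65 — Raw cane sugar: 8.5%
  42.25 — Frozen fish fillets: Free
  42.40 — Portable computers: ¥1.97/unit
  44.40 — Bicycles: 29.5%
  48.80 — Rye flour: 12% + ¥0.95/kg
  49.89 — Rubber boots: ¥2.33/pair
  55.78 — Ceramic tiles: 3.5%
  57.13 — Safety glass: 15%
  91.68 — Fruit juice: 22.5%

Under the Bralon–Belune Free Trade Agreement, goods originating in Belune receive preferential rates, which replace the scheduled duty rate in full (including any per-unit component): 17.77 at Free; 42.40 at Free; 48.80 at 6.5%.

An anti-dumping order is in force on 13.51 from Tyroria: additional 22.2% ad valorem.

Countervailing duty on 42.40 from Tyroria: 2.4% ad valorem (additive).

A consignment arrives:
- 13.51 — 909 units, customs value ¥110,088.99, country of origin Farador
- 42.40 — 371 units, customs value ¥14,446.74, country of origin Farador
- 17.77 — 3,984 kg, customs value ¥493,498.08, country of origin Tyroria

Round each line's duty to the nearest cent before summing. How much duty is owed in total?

Line 1 (13.51, Farador, 909 units, ¥110,088.99):
Base rate for 13.51 is 16% + ¥3.05/unit.
The additional-duty order on 13.51 targets Tyroria, not Farador; it does not apply.
Duty = ¥110,088.99 × 16% + 909 × ¥3.05 = ¥20,386.69.
Line 2 (42.40, Farador, 371 units, ¥14,446.74):
Base rate for 42.40 is ¥1.97/unit.
42.40 has an FTA preferential rate, but origin Farador is not Belune; base rate stands.
The additional-duty order on 42.40 targets Tyroria, not Farador; it does not apply.
Duty = 371 × ¥1.97 = ¥730.87.
Line 3 (17.77, Tyroria, 3,984 kg, ¥493,498.08):
Base rate for 17.77 is ¥7.01/kg.
17.77 has an FTA preferential rate, but origin Tyroria is not Belune; base rate stands.
Duty = 3,984 × ¥7.01 = ¥27,927.84.
Total = ¥20,386.69 + ¥730.87 + ¥27,927.84 = ¥49,045.40.

¥49,045.40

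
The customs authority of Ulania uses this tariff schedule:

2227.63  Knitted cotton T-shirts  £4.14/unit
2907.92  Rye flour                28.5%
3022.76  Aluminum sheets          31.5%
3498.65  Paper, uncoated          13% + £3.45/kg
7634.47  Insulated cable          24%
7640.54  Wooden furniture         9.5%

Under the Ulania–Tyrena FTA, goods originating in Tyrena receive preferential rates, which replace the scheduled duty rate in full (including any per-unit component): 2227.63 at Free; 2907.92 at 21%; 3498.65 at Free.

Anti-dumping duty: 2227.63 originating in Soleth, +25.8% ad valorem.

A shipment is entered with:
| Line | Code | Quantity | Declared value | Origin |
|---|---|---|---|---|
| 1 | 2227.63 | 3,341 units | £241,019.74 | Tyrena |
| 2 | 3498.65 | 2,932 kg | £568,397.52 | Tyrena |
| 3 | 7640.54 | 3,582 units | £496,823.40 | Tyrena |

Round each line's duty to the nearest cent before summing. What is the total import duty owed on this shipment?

£47,198.22

Line 1 (2227.63, Tyrena, 3,341 units, £241,019.74):
Base rate for 2227.63 is £4.14/unit.
Origin Tyrena qualifies under the Ulania–Tyrena agreement and 2227.63 is covered: preferential rate Free applies instead.
The additional-duty order on 2227.63 targets Soleth, not Tyrena; it does not apply.
Duty = £241,019.74 × 0% = £0.00.
Line 2 (3498.65, Tyrena, 2,932 kg, £568,397.52):
Base rate for 3498.65 is 13% + £3.45/kg.
Origin Tyrena qualifies under the Ulania–Tyrena agreement and 3498.65 is covered: preferential rate Free applies instead.
Duty = £568,397.52 × 0% = £0.00.
Line 3 (7640.54, Tyrena, 3,582 units, £496,823.40):
Base rate for 7640.54 is 9.5%.
Origin Tyrena is the FTA partner but 7640.54 is not on the preference list; base rate stands.
Duty = £496,823.40 × 9.5% = £47,198.22.
Total = £0.00 + £0.00 + £47,198.22 = £47,198.22.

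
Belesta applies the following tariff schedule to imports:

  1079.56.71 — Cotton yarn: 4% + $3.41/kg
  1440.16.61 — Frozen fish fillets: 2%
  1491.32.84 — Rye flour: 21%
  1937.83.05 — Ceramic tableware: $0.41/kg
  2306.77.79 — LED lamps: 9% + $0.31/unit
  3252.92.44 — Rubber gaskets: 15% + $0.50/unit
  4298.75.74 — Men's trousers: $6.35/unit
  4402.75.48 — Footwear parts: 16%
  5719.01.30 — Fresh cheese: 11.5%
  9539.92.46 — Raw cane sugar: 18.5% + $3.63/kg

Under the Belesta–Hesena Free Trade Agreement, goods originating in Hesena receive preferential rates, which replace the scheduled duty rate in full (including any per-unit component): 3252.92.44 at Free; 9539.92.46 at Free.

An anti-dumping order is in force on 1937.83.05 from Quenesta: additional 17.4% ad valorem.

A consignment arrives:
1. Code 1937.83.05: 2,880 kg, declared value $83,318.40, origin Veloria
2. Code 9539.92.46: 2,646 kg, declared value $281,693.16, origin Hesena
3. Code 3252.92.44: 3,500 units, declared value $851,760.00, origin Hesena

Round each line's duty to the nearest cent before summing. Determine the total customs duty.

$1,180.80

Line 1 (1937.83.05, Veloria, 2,880 kg, $83,318.40):
Base rate for 1937.83.05 is $0.41/kg.
The additional-duty order on 1937.83.05 targets Quenesta, not Veloria; it does not apply.
Duty = 2,880 × $0.41 = $1,180.80.
Line 2 (9539.92.46, Hesena, 2,646 kg, $281,693.16):
Base rate for 9539.92.46 is 18.5% + $3.63/kg.
Origin Hesena qualifies under the Belesta–Hesena agreement and 9539.92.46 is covered: preferential rate Free applies instead.
Duty = $281,693.16 × 0% = $0.00.
Line 3 (3252.92.44, Hesena, 3,500 units, $851,760.00):
Base rate for 3252.92.44 is 15% + $0.50/unit.
Origin Hesena qualifies under the Belesta–Hesena agreement and 3252.92.44 is covered: preferential rate Free applies instead.
Duty = $851,760.00 × 0% = $0.00.
Total = $1,180.80 + $0.00 + $0.00 = $1,180.80.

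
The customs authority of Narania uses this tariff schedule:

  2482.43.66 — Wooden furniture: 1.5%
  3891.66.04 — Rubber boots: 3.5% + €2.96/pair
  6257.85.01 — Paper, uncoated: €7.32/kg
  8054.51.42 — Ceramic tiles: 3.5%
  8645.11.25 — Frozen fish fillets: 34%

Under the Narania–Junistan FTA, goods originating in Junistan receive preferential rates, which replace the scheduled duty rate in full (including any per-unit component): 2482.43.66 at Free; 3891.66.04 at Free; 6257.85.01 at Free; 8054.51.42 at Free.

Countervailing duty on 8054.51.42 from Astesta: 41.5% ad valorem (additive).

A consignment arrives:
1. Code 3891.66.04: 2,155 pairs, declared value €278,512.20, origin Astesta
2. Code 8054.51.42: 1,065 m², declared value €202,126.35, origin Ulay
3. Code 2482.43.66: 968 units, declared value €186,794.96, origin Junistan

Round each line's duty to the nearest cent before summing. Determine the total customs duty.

€23,201.15

Line 1 (3891.66.04, Astesta, 2,155 pairs, €278,512.20):
Base rate for 3891.66.04 is 3.5% + €2.96/pair.
3891.66.04 has an FTA preferential rate, but origin Astesta is not Junistan; base rate stands.
Duty = €278,512.20 × 3.5% + 2,155 × €2.96 = €16,126.73.
Line 2 (8054.51.42, Ulay, 1,065 m², €202,126.35):
Base rate for 8054.51.42 is 3.5%.
8054.51.42 has an FTA preferential rate, but origin Ulay is not Junistan; base rate stands.
The additional-duty order on 8054.51.42 targets Astesta, not Ulay; it does not apply.
Duty = €202,126.35 × 3.5% = €7,074.42.
Line 3 (2482.43.66, Junistan, 968 units, €186,794.96):
Base rate for 2482.43.66 is 1.5%.
Origin Junistan qualifies under the Narania–Junistan agreement and 2482.43.66 is covered: preferential rate Free applies instead.
Duty = €186,794.96 × 0% = €0.00.
Total = €16,126.73 + €7,074.42 + €0.00 = €23,201.15.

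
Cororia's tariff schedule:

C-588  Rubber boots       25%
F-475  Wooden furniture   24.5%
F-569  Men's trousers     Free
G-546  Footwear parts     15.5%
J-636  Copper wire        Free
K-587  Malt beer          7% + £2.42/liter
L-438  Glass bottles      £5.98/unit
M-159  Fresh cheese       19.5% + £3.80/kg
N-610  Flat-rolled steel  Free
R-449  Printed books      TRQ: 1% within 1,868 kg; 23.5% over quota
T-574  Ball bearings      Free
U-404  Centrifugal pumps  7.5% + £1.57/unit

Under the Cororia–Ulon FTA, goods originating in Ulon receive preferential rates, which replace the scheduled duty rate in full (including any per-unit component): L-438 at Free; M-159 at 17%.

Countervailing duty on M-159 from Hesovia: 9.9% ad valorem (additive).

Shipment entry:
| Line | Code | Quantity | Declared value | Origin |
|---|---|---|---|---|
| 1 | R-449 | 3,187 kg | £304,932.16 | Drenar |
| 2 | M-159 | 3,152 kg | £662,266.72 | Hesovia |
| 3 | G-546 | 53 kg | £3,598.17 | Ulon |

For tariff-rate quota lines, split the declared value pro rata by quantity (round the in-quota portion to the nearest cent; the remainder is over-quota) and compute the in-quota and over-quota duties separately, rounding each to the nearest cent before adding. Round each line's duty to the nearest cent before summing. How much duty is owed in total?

Line 1 (R-449, Drenar, 3,187 kg, £304,932.16):
Code R-449 is under a tariff-rate quota (threshold 1,868 kg). In-quota: 1,868 kg at 1%; over-quota: 1,319 kg at 23.5%.
Pro-rata value split: in-quota = £304,932.16 × 1,868/3,187 = £178,730.24; over-quota = £304,932.16 − £178,730.24 = £126,201.92.
In-quota duty = £178,730.24 × 1% = £1,787.30. Over-quota duty = £126,201.92 × 23.5% = £29,657.45.
Line duty = £1,787.30 + £29,657.45 = £31,444.75.
Line 2 (M-159, Hesovia, 3,152 kg, £662,266.72):
Base rate for M-159 is 19.5% + £3.80/kg.
M-159 has an FTA preferential rate, but origin Hesovia is not Ulon; base rate stands.
Additional duty on M-159 from Hesovia: +9.9%. Applied ad valorem rate: 19.5% + 9.9% = 29.4%.
Duty = £662,266.72 × 29.4% + 3,152 × £3.80 = £206,684.02.
Line 3 (G-546, Ulon, 53 kg, £3,598.17):
Base rate for G-546 is 15.5%.
Origin Ulon is the FTA partner but G-546 is not on the preference list; base rate stands.
Duty = £3,598.17 × 15.5% = £557.72.
Total = £31,444.75 + £206,684.02 + £557.72 = £238,686.49.

£238,686.49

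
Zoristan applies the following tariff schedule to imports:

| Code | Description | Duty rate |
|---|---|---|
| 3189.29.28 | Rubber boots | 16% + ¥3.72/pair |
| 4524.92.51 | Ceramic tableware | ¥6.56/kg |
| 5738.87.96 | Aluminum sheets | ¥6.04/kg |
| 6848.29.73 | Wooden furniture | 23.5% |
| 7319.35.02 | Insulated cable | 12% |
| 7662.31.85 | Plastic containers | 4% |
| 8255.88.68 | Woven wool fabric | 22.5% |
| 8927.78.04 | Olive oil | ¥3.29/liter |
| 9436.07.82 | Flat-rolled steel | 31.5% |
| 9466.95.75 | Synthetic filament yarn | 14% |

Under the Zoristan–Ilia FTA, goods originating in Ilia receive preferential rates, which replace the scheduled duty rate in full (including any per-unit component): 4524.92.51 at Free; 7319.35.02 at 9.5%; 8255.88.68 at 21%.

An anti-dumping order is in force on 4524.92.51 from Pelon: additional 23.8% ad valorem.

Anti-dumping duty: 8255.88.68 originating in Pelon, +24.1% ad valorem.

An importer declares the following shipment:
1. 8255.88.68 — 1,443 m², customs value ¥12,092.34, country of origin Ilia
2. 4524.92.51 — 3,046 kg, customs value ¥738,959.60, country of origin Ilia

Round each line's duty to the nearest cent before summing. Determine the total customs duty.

Line 1 (8255.88.68, Ilia, 1,443 m², ¥12,092.34):
Base rate for 8255.88.68 is 22.5%.
Origin Ilia qualifies under the Zoristan–Ilia agreement and 8255.88.68 is covered: preferential rate 21% applies instead.
The additional-duty order on 8255.88.68 targets Pelon, not Ilia; it does not apply.
Duty = ¥12,092.34 × 21% = ¥2,539.39.
Line 2 (4524.92.51, Ilia, 3,046 kg, ¥738,959.60):
Base rate for 4524.92.51 is ¥6.56/kg.
Origin Ilia qualifies under the Zoristan–Ilia agreement and 4524.92.51 is covered: preferential rate Free applies instead.
The additional-duty order on 4524.92.51 targets Pelon, not Ilia; it does not apply.
Duty = ¥738,959.60 × 0% = ¥0.00.
Total = ¥2,539.39 + ¥0.00 = ¥2,539.39.

¥2,539.39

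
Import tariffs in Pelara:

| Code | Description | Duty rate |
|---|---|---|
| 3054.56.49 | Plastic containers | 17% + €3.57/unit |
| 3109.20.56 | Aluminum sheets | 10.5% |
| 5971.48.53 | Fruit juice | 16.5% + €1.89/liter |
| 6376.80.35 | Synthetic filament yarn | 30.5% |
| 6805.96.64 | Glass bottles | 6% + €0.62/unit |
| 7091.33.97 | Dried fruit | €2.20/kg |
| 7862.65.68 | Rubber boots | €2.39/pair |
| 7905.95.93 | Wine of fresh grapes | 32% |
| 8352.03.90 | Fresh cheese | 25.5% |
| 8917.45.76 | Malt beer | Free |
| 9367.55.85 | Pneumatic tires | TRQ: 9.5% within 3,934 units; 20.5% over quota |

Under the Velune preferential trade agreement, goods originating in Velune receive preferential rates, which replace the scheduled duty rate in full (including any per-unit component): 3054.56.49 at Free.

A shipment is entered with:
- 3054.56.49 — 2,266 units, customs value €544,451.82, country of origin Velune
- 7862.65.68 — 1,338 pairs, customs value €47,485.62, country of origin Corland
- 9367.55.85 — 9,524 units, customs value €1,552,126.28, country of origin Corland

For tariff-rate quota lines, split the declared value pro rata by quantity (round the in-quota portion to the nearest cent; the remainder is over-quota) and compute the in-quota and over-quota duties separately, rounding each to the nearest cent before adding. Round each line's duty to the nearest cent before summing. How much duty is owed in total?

Line 1 (3054.56.49, Velune, 2,266 units, €544,451.82):
Base rate for 3054.56.49 is 17% + €3.57/unit.
Origin Velune qualifies under the Pelara–Velune agreement and 3054.56.49 is covered: preferential rate Free applies instead.
Duty = €544,451.82 × 0% = €0.00.
Line 2 (7862.65.68, Corland, 1,338 pairs, €47,485.62):
Base rate for 7862.65.68 is €2.39/pair.
Duty = 1,338 × €2.39 = €3,197.82.
Line 3 (9367.55.85, Corland, 9,524 units, €1,552,126.28):
Code 9367.55.85 is under a tariff-rate quota (threshold 3,934 units). In-quota: 3,934 units at 9.5%; over-quota: 5,590 units at 20.5%.
Pro-rata value split: in-quota = €1,552,126.28 × 3,934/9,524 = €641,123.98; over-quota = €1,552,126.28 − €641,123.98 = €911,002.30.
In-quota duty = €641,123.98 × 9.5% = €60,906.78. Over-quota duty = €911,002.30 × 20.5% = €186,755.47.
Line duty = €60,906.78 + €186,755.47 = €247,662.25.
Total = €0.00 + €3,197.82 + €247,662.25 = €250,860.07.

€250,860.07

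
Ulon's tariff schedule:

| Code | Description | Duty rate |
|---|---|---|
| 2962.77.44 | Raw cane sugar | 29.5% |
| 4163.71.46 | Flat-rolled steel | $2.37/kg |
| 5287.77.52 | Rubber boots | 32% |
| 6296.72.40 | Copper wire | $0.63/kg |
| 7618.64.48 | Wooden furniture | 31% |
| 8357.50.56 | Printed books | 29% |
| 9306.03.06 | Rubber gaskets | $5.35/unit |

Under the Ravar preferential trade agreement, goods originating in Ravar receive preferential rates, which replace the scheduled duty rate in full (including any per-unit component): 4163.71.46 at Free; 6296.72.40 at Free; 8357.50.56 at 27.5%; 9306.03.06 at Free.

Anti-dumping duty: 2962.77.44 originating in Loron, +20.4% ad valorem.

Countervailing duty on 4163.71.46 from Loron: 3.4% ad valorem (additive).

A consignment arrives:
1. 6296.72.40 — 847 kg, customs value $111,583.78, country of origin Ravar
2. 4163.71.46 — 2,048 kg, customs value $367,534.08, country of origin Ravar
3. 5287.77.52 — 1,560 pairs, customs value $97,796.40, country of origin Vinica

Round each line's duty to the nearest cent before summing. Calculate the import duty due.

Line 1 (6296.72.40, Ravar, 847 kg, $111,583.78):
Base rate for 6296.72.40 is $0.63/kg.
Origin Ravar qualifies under the Ulon–Ravar agreement and 6296.72.40 is covered: preferential rate Free applies instead.
Duty = $111,583.78 × 0% = $0.00.
Line 2 (4163.71.46, Ravar, 2,048 kg, $367,534.08):
Base rate for 4163.71.46 is $2.37/kg.
Origin Ravar qualifies under the Ulon–Ravar agreement and 4163.71.46 is covered: preferential rate Free applies instead.
The additional-duty order on 4163.71.46 targets Loron, not Ravar; it does not apply.
Duty = $367,534.08 × 0% = $0.00.
Line 3 (5287.77.52, Vinica, 1,560 pairs, $97,796.40):
Base rate for 5287.77.52 is 32%.
Duty = $97,796.40 × 32% = $31,294.85.
Total = $0.00 + $0.00 + $31,294.85 = $31,294.85.

$31,294.85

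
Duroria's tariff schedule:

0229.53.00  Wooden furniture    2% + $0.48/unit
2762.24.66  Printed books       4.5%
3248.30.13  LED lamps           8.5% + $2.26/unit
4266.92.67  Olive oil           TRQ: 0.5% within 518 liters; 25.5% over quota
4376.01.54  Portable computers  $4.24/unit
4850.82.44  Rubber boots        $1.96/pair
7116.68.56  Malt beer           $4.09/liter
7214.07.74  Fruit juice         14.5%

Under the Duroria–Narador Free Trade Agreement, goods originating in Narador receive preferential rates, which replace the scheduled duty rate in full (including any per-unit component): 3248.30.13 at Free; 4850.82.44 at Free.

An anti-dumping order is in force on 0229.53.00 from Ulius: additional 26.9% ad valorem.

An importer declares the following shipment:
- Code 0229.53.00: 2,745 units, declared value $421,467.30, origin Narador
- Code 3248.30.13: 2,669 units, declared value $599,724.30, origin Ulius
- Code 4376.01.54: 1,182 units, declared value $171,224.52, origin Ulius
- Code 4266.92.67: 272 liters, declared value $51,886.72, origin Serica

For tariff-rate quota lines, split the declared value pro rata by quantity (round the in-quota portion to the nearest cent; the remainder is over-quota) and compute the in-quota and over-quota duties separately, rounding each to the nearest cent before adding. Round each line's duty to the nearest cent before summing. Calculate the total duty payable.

Line 1 (0229.53.00, Narador, 2,745 units, $421,467.30):
Base rate for 0229.53.00 is 2% + $0.48/unit.
Origin Narador is the FTA partner but 0229.53.00 is not on the preference list; base rate stands.
The additional-duty order on 0229.53.00 targets Ulius, not Narador; it does not apply.
Duty = $421,467.30 × 2% + 2,745 × $0.48 = $9,746.95.
Line 2 (3248.30.13, Ulius, 2,669 units, $599,724.30):
Base rate for 3248.30.13 is 8.5% + $2.26/unit.
3248.30.13 has an FTA preferential rate, but origin Ulius is not Narador; base rate stands.
Duty = $599,724.30 × 8.5% + 2,669 × $2.26 = $57,008.51.
Line 3 (4376.01.54, Ulius, 1,182 units, $171,224.52):
Base rate for 4376.01.54 is $4.24/unit.
Duty = 1,182 × $4.24 = $5,011.68.
Line 4 (4266.92.67, Serica, 272 liters, $51,886.72):
Code 4266.92.67 is under a tariff-rate quota (threshold 518 liters). Quantity 272 liters is within the quota, so the in-quota rate 0.5% applies to the full value.
Duty = $51,886.72 × 0.5% = $259.43.
Total = $9,746.95 + $57,008.51 + $5,011.68 + $259.43 = $72,026.57.

$72,026.57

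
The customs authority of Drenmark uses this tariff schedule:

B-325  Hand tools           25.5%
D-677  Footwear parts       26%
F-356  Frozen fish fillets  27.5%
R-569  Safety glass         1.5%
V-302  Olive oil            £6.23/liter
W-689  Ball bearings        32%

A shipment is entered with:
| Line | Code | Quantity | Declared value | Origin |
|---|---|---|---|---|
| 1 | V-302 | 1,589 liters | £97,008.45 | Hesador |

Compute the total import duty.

£9,899.47

Line 1 (V-302, Hesador, 1,589 liters, £97,008.45):
Base rate for V-302 is £6.23/liter.
Duty = 1,589 × £6.23 = £9,899.47.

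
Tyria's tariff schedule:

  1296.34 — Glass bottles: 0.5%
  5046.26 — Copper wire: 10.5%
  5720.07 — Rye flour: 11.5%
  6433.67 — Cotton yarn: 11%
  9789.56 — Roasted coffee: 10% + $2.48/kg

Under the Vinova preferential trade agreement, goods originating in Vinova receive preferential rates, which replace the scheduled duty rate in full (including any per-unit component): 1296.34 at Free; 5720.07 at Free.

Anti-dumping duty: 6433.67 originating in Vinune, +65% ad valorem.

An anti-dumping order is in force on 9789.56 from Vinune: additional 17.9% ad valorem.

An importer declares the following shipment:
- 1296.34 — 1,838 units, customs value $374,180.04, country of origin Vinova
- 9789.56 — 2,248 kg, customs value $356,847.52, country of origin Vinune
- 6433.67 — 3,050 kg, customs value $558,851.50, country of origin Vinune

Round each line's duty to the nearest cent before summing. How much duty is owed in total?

Line 1 (1296.34, Vinova, 1,838 units, $374,180.04):
Base rate for 1296.34 is 0.5%.
Origin Vinova qualifies under the Tyria–Vinova agreement and 1296.34 is covered: preferential rate Free applies instead.
Duty = $374,180.04 × 0% = $0.00.
Line 2 (9789.56, Vinune, 2,248 kg, $356,847.52):
Base rate for 9789.56 is 10% + $2.48/kg.
Additional duty on 9789.56 from Vinune: +17.9%. Applied ad valorem rate: 10% + 17.9% = 27.9%.
Duty = $356,847.52 × 27.9% + 2,248 × $2.48 = $105,135.50.
Line 3 (6433.67, Vinune, 3,050 kg, $558,851.50):
Base rate for 6433.67 is 11%.
Additional duty on 6433.67 from Vinune: +65%. Applied ad valorem rate: 11% + 65% = 76%.
Duty = $558,851.50 × 76% = $424,727.14.
Total = $0.00 + $105,135.50 + $424,727.14 = $529,862.64.

$529,862.64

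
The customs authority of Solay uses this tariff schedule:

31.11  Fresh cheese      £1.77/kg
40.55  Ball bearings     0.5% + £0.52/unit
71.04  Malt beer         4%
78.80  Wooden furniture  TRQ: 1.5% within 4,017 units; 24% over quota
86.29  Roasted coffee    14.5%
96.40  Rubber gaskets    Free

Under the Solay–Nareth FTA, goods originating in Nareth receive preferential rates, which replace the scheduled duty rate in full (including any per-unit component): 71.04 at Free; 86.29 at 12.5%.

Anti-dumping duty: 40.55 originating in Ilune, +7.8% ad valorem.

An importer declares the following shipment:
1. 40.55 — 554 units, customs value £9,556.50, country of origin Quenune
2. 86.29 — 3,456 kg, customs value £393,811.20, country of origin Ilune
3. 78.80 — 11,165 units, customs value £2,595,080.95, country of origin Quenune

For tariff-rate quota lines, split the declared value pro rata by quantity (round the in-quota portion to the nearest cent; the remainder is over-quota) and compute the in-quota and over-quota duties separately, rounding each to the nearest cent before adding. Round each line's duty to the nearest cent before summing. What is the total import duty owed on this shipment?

£470,181.86

Line 1 (40.55, Quenune, 554 units, £9,556.50):
Base rate for 40.55 is 0.5% + £0.52/unit.
The additional-duty order on 40.55 targets Ilune, not Quenune; it does not apply.
Duty = £9,556.50 × 0.5% + 554 × £0.52 = £335.86.
Line 2 (86.29, Ilune, 3,456 kg, £393,811.20):
Base rate for 86.29 is 14.5%.
86.29 has an FTA preferential rate, but origin Ilune is not Nareth; base rate stands.
Duty = £393,811.20 × 14.5% = £57,102.62.
Line 3 (78.80, Quenune, 11,165 units, £2,595,080.95):
Code 78.80 is under a tariff-rate quota (threshold 4,017 units). In-quota: 4,017 units at 1.5%; over-quota: 7,148 units at 24%.
Pro-rata value split: in-quota = £2,595,080.95 × 4,017/11,165 = £933,671.31; over-quota = £2,595,080.95 − £933,671.31 = £1,661,409.64.
In-quota duty = £933,671.31 × 1.5% = £14,005.07. Over-quota duty = £1,661,409.64 × 24% = £398,738.31.
Line duty = £14,005.07 + £398,738.31 = £412,743.38.
Total = £335.86 + £57,102.62 + £412,743.38 = £470,181.86.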